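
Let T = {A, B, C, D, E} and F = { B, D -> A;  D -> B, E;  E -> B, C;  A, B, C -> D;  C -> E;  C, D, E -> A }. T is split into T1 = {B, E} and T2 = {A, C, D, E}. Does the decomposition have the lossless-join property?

Yes

Common attributes: T1 ∩ T2 = {E}.
Closure of {E}: E → B, C applies, adding B, C. So (E)⁺ = {B, C, E}.
This closure contains every attribute of T1, so T1 ∩ T2 → T1. The join is lossless.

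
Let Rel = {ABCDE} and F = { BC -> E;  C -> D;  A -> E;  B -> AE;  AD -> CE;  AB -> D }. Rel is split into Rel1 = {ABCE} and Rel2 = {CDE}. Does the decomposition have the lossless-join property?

Common attributes: Rel1 ∩ Rel2 = {CE}.
Closure of {CE}: C → D applies, adding D. So (CE)⁺ = {CDE}.
This closure contains every attribute of Rel2, so Rel1 ∩ Rel2 → Rel2. The join is lossless.

Yes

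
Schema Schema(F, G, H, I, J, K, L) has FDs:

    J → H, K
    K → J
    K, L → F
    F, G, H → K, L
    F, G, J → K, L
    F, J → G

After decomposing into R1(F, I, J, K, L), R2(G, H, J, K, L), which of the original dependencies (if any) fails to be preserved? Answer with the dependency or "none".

Check F, G, H → K, L: no single fragment contains all of {F, G, H, K, L}, and the restricted closure of {F, G, H} across the fragments never reaches {K, L}.
J → H, K is preserved.
K → J is preserved.
K, L → F is preserved.
F, G, J → K, L is preserved.
F, J → G is preserved.

F, G, H → K, L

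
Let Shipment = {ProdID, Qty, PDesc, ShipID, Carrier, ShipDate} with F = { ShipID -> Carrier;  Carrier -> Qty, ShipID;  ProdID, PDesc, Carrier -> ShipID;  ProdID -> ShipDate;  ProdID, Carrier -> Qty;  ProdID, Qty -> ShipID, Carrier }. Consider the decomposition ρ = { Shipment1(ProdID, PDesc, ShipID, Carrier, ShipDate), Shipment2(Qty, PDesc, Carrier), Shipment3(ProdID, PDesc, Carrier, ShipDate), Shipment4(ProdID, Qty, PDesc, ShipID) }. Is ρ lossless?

Chase test. Columns are ProdID, Qty, PDesc, ShipID, Carrier, ShipDate; row i has aⱼ where attribute j ∈ Shipmenti, else bᵢⱼ.
Initial tableau (one row per fragment):
  row 1: a1 b12 a3 a4 a5 a6
  row 2: b21 a2 a3 b24 a5 b26
  row 3: a1 b32 a3 b34 a5 a6
  row 4: a1 a2 a3 a4 b45 b46
Rows 1 and 4 agree on ShipID; apply ShipID→Carrier and equate their Carrier entries.
Rows 1 and 2 agree on Carrier; apply Carrier→Qty, ShipID and equate their Qty, ShipID entries.
Rows 1 and 3 agree on Carrier; apply Carrier→Qty, ShipID and equate their Qty, ShipID entries.
Rows 1 and 4 agree on ProdID; apply ProdID→ShipDate and equate their ShipDate entries.
Row 1 is now all distinguished symbols — the join is lossless.

Yes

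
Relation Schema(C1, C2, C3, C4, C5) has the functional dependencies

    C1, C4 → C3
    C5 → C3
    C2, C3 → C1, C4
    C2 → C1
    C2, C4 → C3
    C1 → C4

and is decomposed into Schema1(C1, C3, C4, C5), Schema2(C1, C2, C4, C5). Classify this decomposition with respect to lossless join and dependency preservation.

lossless and dependency-preserving

Lossless test: (C1, C4, C5)⁺ = {C1, C3, C4, C5}, which contains all of one fragment — lossless.
Dependency preservation: C2, C3 → C1, C4; C2, C4 → C3 are not contained in any single fragment, but the restricted closure of each left-hand side across the fragments still reaches the right-hand side; the remaining FDs each lie inside some fragment. All dependencies are preserved.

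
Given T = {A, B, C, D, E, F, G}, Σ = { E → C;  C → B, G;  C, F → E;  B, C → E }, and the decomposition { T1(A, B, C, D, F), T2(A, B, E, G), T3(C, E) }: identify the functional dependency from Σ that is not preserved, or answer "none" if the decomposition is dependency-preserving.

E → C lies within T3.
C → B, G: restricted closure across fragments reaches B, G.
C, F → E: restricted closure across fragments reaches E.
B, C → E: restricted closure across fragments reaches E.
Every dependency is enforceable on the fragments, so the decomposition is dependency-preserving.

none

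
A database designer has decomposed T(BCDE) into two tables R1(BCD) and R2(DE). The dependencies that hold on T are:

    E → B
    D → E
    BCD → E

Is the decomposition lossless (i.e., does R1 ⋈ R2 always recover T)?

Common attributes: R1 ∩ R2 = {D}.
Closure of {D}: D → E applies, adding E; E → B applies, adding B. So (D)⁺ = {BDE}.
This closure contains every attribute of R2, so R1 ∩ R2 → R2. The join is lossless.

Yes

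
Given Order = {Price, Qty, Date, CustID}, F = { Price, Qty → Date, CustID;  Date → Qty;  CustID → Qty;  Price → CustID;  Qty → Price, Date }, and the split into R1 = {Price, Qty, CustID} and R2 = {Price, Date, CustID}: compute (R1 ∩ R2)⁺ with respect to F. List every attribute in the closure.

R1 ∩ R2 = {Price, CustID}.
CustID → Qty applies, adding Qty
Qty → Price, Date applies, adding Date
Closure: {Price, Qty, Date, CustID}.

Price, Qty, Date, CustID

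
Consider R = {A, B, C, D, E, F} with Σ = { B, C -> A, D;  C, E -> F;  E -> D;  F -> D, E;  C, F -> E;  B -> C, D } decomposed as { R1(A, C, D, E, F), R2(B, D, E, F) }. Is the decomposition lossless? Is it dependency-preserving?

Lossless test: (D, E, F)⁺ = {D, E, F}, which is a superkey of neither fragment — lossy.
Dependency preservation: the restricted closure of {B, C} across the fragments never reaches {A, D}, so B, C → A, D cannot be enforced without a join — not preserved.

lossy and not dependency-preserving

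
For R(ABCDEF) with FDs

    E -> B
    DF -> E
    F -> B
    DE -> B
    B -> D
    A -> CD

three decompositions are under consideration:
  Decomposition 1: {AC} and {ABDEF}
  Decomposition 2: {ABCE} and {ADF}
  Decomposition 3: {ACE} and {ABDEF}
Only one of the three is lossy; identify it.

Decomposition 1: common = {A}, closure = {ACD} → lossless.
Decomposition 2: common = {A}, closure = {ACD} → lossy.
Decomposition 3: common = {AE}, closure = {ABCDE} → lossless.

Decomposition 2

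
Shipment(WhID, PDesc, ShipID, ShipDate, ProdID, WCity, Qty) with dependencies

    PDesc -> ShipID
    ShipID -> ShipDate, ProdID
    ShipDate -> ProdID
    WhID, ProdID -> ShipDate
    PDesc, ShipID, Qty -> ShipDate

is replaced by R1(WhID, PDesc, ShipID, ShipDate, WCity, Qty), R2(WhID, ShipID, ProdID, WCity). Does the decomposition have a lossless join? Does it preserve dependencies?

lossless but not dependency-preserving

Lossless test: (WhID, ShipID, WCity)⁺ = {WhID, ShipID, ShipDate, ProdID, WCity}, which contains all of one fragment — lossless.
Dependency preservation: the restricted closure of {ShipDate} across the fragments never reaches {ProdID}, so ShipDate → ProdID cannot be enforced without a join — not preserved.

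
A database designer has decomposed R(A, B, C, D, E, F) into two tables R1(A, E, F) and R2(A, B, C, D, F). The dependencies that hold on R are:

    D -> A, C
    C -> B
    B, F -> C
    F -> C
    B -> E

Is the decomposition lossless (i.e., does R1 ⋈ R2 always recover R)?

Yes

Common attributes: R1 ∩ R2 = {A, F}.
Closure of {A, F}: F → C applies, adding C; C → B applies, adding B; B → E applies, adding E. So (A, F)⁺ = {A, B, C, E, F}.
This closure contains every attribute of R1, so R1 ∩ R2 → R1. The join is lossless.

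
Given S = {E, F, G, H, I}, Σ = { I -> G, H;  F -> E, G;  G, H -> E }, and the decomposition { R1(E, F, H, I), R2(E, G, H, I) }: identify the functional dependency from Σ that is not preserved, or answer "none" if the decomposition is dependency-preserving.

Check F → E, G: no single fragment contains all of {E, F, G}, and the restricted closure of {F} across the fragments never reaches {E, G}.
I → G, H is preserved.
G, H → E is preserved.

F -> E, G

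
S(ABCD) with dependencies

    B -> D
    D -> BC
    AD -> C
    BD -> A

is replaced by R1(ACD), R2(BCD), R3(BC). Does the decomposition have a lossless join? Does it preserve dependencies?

Lossless test (chase): Rows 2 and 3 agree on B; apply B→D and equate their D entries. Rows 1 and 2 agree on D; apply D→BC and equate their BC entries. Rows 1 and 2 agree on BD; apply BD→A and equate their A entries. Rows 1 and 3 agree on BD; apply BD→A and equate their A entries. Row 1 is now all distinguished symbols — the join is lossless.
Dependency preservation: BD → A is not contained in any single fragment, but the restricted closure of its left-hand side across the fragments still reaches the right-hand side; the remaining FDs each lie inside some fragment. All dependencies are preserved.

lossless and dependency-preserving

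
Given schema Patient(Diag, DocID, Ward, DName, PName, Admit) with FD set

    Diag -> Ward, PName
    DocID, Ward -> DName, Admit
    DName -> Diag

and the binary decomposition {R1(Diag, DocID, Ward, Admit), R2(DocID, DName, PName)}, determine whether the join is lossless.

Common attributes: R1 ∩ R2 = {DocID}.
No dependency enlarges {DocID}, so (DocID)⁺ = {DocID}.
The closure contains neither all of R1 = {Diag, DocID, Ward, Admit} nor all of R2 = {DocID, DName, PName}, so the common attributes are not a superkey of either fragment. The join is lossy.

No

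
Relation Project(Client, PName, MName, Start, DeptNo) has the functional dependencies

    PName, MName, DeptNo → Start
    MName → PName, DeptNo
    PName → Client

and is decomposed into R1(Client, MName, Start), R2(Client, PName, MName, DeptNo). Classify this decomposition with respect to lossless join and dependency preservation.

lossless and dependency-preserving

Lossless test: (Client, MName)⁺ = {Client, PName, MName, Start, DeptNo}, which contains all of one fragment — lossless.
Dependency preservation: PName, MName, DeptNo → Start is not contained in any single fragment, but the restricted closure of its left-hand side across the fragments still reaches the right-hand side; the remaining FDs each lie inside some fragment. All dependencies are preserved.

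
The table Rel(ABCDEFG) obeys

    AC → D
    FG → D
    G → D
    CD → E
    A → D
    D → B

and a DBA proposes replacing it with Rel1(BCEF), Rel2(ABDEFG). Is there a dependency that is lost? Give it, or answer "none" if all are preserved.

Check CD → E: no single fragment contains all of {CDE}, and the restricted closure of {CD} across the fragments never reaches {E}.
AC → D is preserved.
FG → D is preserved.
G → D is preserved.
A → D is preserved.
D → B is preserved.

CD → E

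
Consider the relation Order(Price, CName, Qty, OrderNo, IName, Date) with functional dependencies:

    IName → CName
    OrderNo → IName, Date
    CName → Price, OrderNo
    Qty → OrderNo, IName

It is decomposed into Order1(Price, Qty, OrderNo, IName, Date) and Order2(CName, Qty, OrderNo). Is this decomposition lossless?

Yes

Common attributes: Order1 ∩ Order2 = {Qty, OrderNo}.
Closure of {Qty, OrderNo}: OrderNo → IName, Date applies, adding IName, Date; IName → CName applies, adding CName; CName → Price, OrderNo applies, adding Price. So (Qty, OrderNo)⁺ = {Price, CName, Qty, OrderNo, IName, Date}.
This closure contains every attribute of Order1, so Order1 ∩ Order2 → Order1. The join is lossless.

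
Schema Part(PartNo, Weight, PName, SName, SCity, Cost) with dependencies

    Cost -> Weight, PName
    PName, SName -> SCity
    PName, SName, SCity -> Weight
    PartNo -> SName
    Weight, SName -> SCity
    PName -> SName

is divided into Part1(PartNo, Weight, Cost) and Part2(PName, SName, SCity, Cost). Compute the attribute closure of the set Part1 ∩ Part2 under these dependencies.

Part1 ∩ Part2 = {Cost}.
Cost → Weight, PName applies, adding Weight, PName
PName → SName applies, adding SName
PName, SName → SCity applies, adding SCity
Closure: {Weight, PName, SName, SCity, Cost}.

Weight, PName, SName, SCity, Cost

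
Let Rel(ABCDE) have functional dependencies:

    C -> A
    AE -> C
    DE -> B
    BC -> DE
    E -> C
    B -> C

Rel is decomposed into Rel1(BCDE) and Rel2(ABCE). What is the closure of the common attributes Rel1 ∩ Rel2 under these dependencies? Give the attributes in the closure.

ABCDE

Rel1 ∩ Rel2 = {BCE}.
C → A applies, adding A
BC → DE applies, adding D
Closure: {ABCDE}.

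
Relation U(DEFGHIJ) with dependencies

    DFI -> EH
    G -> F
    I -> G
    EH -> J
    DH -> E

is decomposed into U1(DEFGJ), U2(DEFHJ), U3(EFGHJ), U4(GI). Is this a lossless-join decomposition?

Chase test. Columns are DEFGHIJ; row i has aⱼ where attribute j ∈ Ui, else bᵢⱼ.
Initial tableau (one row per fragment):
  row 1: a1 a2 a3 a4 b15 b16 a7
  row 2: a1 a2 a3 b24 a5 b26 a7
  row 3: b31 a2 a3 a4 a5 b36 a7
  row 4: b41 b42 b43 a4 b45 a6 b47
Rows 1 and 4 agree on G; apply G→F and equate their F entries.
No row becomes fully distinguished — the join is lossy.

No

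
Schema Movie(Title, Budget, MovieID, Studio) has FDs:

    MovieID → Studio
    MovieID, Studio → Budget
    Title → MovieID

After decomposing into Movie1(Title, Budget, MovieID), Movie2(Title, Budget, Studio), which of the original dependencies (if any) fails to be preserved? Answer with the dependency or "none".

Check MovieID → Studio: no single fragment contains all of {MovieID, Studio}, and the restricted closure of {MovieID} across the fragments never reaches {Studio}.
MovieID, Studio → Budget is preserved.
Title → MovieID is preserved.

MovieID → Studio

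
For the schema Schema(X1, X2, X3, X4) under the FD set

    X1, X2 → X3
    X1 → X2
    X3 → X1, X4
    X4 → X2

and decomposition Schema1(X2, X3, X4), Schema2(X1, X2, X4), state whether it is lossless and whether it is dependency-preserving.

lossy and not dependency-preserving

Lossless test: (X2, X4)⁺ = {X2, X4}, which is a superkey of neither fragment — lossy.
Dependency preservation: the restricted closure of {X1, X2} across the fragments never reaches {X3}, so X1, X2 → X3 cannot be enforced without a join — not preserved.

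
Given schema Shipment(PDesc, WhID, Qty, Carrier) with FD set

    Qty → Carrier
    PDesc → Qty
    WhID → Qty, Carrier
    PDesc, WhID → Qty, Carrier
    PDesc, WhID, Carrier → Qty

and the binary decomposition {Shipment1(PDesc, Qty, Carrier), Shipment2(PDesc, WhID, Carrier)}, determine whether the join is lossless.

Yes

Common attributes: Shipment1 ∩ Shipment2 = {PDesc, Carrier}.
Closure of {PDesc, Carrier}: PDesc → Qty applies, adding Qty. So (PDesc, Carrier)⁺ = {PDesc, Qty, Carrier}.
This closure contains every attribute of Shipment1, so Shipment1 ∩ Shipment2 → Shipment1. The join is lossless.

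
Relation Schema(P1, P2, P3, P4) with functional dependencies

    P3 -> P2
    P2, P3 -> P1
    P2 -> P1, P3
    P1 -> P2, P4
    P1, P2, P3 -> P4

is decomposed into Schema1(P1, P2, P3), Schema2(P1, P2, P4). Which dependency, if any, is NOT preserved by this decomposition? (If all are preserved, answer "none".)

P3 → P2 lies within Schema1.
P2, P3 → P1 lies within Schema1.
P2 → P1, P3 lies within Schema1.
P1 → P2, P4 lies within Schema2.
P1, P2, P3 → P4: restricted closure across fragments reaches P4.
Every dependency is enforceable on the fragments, so the decomposition is dependency-preserving.

none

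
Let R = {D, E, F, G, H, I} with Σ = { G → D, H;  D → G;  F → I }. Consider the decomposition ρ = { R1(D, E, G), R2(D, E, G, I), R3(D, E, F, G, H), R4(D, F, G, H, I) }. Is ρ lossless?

Yes

Chase test. Columns are D, E, F, G, H, I; row i has aⱼ where attribute j ∈ Ri, else bᵢⱼ.
Initial tableau (one row per fragment):
  row 1: a1 a2 b13 a4 b15 b16
  row 2: a1 a2 b23 a4 b25 a6
  row 3: a1 a2 a3 a4 a5 b36
  row 4: a1 b42 a3 a4 a5 a6
Rows 1 and 2 agree on G; apply G→D, H and equate their D, H entries.
Rows 1 and 3 agree on G; apply G→D, H and equate their D, H entries.
Rows 3 and 4 agree on F; apply F→I and equate their I entries.
Row 3 is now all distinguished symbols — the join is lossless.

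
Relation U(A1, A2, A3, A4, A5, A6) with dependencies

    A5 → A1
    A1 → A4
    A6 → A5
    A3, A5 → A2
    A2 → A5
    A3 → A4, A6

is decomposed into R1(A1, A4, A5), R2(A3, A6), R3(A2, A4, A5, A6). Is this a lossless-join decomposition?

No

Chase test. Columns are A1, A2, A3, A4, A5, A6; row i has aⱼ where attribute j ∈ Ri, else bᵢⱼ.
Initial tableau (one row per fragment):
  row 1: a1 b12 b13 a4 a5 b16
  row 2: b21 b22 a3 b24 b25 a6
  row 3: b31 a2 b33 a4 a5 a6
Rows 1 and 3 agree on A5; apply A5→A1 and equate their A1 entries.
Rows 2 and 3 agree on A6; apply A6→A5 and equate their A5 entries.
Rows 1 and 2 agree on A5; apply A5→A1 and equate their A1 entries.
Rows 1 and 2 agree on A1; apply A1→A4 and equate their A4 entries.
No row becomes fully distinguished — the join is lossy.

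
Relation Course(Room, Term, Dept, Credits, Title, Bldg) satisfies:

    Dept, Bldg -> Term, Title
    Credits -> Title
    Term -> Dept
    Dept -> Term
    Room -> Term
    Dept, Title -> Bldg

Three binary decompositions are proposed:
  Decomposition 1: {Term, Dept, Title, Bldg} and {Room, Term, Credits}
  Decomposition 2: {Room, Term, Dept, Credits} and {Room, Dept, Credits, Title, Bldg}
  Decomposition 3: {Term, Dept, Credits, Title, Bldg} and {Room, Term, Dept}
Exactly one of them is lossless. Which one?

Decomposition 2

Decomposition 1: common = {Term}, closure = {Term, Dept} → lossy.
Decomposition 2: common = {Room, Dept, Credits}, closure = {Room, Term, Dept, Credits, Title, Bldg} → lossless.
Decomposition 3: common = {Term, Dept}, closure = {Term, Dept} → lossy.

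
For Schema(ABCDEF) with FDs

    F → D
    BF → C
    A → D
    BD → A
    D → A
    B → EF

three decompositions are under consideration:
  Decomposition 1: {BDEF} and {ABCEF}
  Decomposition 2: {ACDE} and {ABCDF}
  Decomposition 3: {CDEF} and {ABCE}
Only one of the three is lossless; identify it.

Decomposition 1

Decomposition 1: common = {BEF}, closure = {ABCDEF} → lossless.
Decomposition 2: common = {ACD}, closure = {ACD} → lossy.
Decomposition 3: common = {CE}, closure = {CE} → lossy.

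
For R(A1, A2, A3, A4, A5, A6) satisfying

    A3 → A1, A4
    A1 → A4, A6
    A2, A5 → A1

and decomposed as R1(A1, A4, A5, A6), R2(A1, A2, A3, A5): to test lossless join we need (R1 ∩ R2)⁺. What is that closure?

R1 ∩ R2 = {A1, A5}.
A1 → A4, A6 applies, adding A4, A6
Closure: {A1, A4, A5, A6}.

A1, A4, A5, A6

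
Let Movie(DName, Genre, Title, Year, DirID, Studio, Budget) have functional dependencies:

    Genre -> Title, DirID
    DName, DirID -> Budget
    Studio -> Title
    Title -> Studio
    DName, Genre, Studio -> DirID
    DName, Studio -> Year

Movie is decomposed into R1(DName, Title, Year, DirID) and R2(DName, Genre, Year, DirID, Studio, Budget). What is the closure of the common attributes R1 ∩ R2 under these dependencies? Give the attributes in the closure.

DName, Year, DirID, Budget

R1 ∩ R2 = {DName, Year, DirID}.
DName, DirID → Budget applies, adding Budget
Closure: {DName, Year, DirID, Budget}.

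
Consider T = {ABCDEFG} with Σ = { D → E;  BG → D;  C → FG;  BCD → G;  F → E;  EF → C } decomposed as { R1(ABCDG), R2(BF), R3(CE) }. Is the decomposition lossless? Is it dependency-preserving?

Lossless test (chase): Rows 1 and 3 agree on C; apply C→FG and equate their FG entries. Rows 1 and 3 agree on F; apply F→E and equate their E entries. No row becomes fully distinguished — the join is lossy.
Dependency preservation: the restricted closure of {D} across the fragments never reaches {E}, so D → E cannot be enforced without a join — not preserved.

lossy and not dependency-preserving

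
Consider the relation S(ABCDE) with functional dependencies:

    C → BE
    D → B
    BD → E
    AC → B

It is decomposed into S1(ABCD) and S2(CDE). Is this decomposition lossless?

Yes

Common attributes: S1 ∩ S2 = {CD}.
Closure of {CD}: C → BE applies, adding BE. So (CD)⁺ = {BCDE}.
This closure contains every attribute of S2, so S1 ∩ S2 → S2. The join is lossless.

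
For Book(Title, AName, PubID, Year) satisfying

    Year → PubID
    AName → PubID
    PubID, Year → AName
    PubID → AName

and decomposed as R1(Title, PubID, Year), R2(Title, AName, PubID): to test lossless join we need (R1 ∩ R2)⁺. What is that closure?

Title, AName, PubID

R1 ∩ R2 = {Title, PubID}.
PubID → AName applies, adding AName
Closure: {Title, AName, PubID}.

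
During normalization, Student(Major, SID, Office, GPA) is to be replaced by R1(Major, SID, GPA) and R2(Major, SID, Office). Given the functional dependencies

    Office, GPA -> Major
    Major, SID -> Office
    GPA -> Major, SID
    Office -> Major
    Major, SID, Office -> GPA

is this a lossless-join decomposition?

Yes

Common attributes: R1 ∩ R2 = {Major, SID}.
Closure of {Major, SID}: Major, SID → Office applies, adding Office; Major, SID, Office → GPA applies, adding GPA. So (Major, SID)⁺ = {Major, SID, Office, GPA}.
This closure contains every attribute of R1, so R1 ∩ R2 → R1. The join is lossless.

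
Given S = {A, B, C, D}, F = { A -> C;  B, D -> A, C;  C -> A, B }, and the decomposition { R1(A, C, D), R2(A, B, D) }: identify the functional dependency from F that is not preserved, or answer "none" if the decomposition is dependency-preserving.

none

A → C lies within R1.
B, D → A, C: restricted closure across fragments reaches A, C.
C → A, B: restricted closure across fragments reaches A, B.
Every dependency is enforceable on the fragments, so the decomposition is dependency-preserving.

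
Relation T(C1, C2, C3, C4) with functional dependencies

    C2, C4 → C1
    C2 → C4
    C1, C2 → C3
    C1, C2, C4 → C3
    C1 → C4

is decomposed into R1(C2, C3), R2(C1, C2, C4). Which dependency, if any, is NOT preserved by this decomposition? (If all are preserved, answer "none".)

C2, C4 → C1 lies within R2.
C2 → C4 lies within R2.
C1, C2 → C3: restricted closure across fragments reaches C3.
C1, C2, C4 → C3: restricted closure across fragments reaches C3.
C1 → C4 lies within R2.
Every dependency is enforceable on the fragments, so the decomposition is dependency-preserving.

none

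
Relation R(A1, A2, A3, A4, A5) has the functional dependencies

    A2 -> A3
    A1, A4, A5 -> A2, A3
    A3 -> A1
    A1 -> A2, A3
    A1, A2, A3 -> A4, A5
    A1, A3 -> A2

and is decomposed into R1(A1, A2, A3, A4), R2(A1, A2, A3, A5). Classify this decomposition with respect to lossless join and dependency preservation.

lossless and dependency-preserving

Lossless test: (A1, A2, A3)⁺ = {A1, A2, A3, A4, A5}, which contains all of one fragment — lossless.
Dependency preservation: A1, A4, A5 → A2, A3; A1, A2, A3 → A4, A5 are not contained in any single fragment, but the restricted closure of each left-hand side across the fragments still reaches the right-hand side; the remaining FDs each lie inside some fragment. All dependencies are preserved.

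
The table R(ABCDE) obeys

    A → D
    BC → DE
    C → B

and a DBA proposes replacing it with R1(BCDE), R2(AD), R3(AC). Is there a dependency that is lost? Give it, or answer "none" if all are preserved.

none

A → D lies within R2.
BC → DE lies within R1.
C → B lies within R1.
Every dependency is enforceable on the fragments, so the decomposition is dependency-preserving.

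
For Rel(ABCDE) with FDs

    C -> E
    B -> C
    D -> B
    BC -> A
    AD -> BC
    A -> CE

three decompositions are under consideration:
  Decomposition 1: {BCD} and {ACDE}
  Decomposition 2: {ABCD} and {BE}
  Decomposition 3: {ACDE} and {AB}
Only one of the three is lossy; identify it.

Decomposition 3

Decomposition 1: common = {CD}, closure = {ABCDE} → lossless.
Decomposition 2: common = {B}, closure = {ABCE} → lossless.
Decomposition 3: common = {A}, closure = {ACE} → lossy.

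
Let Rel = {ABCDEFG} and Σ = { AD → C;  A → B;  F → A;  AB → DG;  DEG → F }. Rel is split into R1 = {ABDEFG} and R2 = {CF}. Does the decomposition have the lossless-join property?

Common attributes: R1 ∩ R2 = {F}.
Closure of {F}: F → A applies, adding A; A → B applies, adding B; AB → DG applies, adding DG; AD → C applies, adding C. So (F)⁺ = {ABCDFG}.
This closure contains every attribute of R2, so R1 ∩ R2 → R2. The join is lossless.

Yes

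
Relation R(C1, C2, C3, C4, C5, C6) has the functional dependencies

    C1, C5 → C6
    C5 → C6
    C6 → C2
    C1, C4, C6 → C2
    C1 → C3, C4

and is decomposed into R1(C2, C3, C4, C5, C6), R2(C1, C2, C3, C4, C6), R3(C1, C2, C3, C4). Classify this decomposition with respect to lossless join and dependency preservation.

Lossless test (chase): applying each FD to every pair of rows produces no changes in the tableau, so no row becomes fully distinguished — the join is lossy.
Dependency preservation: C1, C5 → C6 is not contained in any single fragment, but the restricted closure of its left-hand side across the fragments still reaches the right-hand side; the remaining FDs each lie inside some fragment. All dependencies are preserved.

lossy but dependency-preserving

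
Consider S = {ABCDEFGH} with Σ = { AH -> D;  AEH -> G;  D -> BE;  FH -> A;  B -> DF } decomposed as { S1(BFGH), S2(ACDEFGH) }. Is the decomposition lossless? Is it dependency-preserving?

Lossless test: (FGH)⁺ = {ABDEFGH}, which contains all of one fragment — lossless.
Dependency preservation: the restricted closure of {D} across the fragments never reaches {BE}, so D → BE cannot be enforced without a join — not preserved.

lossless but not dependency-preserving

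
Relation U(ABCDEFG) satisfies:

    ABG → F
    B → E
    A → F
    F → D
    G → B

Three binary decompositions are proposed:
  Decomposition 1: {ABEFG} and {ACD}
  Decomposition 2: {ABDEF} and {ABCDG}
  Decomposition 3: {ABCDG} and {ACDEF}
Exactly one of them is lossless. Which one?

Decomposition 1: common = {A}, closure = {ADF} → lossy.
Decomposition 2: common = {ABD}, closure = {ABDEF} → lossless.
Decomposition 3: common = {ACD}, closure = {ACDF} → lossy.

Decomposition 2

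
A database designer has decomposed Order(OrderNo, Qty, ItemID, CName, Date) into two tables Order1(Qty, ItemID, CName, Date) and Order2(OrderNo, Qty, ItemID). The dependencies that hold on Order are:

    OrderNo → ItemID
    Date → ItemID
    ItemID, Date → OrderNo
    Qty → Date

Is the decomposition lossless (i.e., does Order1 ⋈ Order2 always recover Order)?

Yes

Common attributes: Order1 ∩ Order2 = {Qty, ItemID}.
Closure of {Qty, ItemID}: Qty → Date applies, adding Date; ItemID, Date → OrderNo applies, adding OrderNo. So (Qty, ItemID)⁺ = {OrderNo, Qty, ItemID, Date}.
This closure contains every attribute of Order2, so Order1 ∩ Order2 → Order2. The join is lossless.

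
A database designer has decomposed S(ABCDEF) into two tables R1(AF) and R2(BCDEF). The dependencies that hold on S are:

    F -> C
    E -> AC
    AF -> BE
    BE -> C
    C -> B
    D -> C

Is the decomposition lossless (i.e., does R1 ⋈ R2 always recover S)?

Common attributes: R1 ∩ R2 = {F}.
Closure of {F}: F → C applies, adding C; C → B applies, adding B. So (F)⁺ = {BCF}.
The closure contains neither all of R1 = {AF} nor all of R2 = {BCDEF}, so the common attributes are not a superkey of either fragment. The join is lossy.

No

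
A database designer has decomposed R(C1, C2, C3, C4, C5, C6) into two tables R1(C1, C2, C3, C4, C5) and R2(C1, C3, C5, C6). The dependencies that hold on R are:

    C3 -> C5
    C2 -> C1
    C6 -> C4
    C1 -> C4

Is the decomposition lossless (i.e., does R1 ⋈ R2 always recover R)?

Common attributes: R1 ∩ R2 = {C1, C3, C5}.
Closure of {C1, C3, C5}: C1 → C4 applies, adding C4. So (C1, C3, C5)⁺ = {C1, C3, C4, C5}.
The closure contains neither all of R1 = {C1, C2, C3, C4, C5} nor all of R2 = {C1, C3, C5, C6}, so the common attributes are not a superkey of either fragment. The join is lossy.

No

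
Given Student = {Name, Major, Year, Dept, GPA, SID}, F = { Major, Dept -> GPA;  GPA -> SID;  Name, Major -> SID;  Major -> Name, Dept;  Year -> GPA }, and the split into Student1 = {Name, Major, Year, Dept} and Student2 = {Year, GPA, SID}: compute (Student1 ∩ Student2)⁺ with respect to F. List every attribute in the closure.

Year, GPA, SID

Student1 ∩ Student2 = {Year}.
Year → GPA applies, adding GPA
GPA → SID applies, adding SID
Closure: {Year, GPA, SID}.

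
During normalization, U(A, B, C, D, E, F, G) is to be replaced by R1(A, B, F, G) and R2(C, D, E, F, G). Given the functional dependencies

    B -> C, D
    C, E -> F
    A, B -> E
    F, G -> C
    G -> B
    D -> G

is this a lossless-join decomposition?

No

Common attributes: R1 ∩ R2 = {F, G}.
Closure of {F, G}: F, G → C applies, adding C; G → B applies, adding B; B → C, D applies, adding D. So (F, G)⁺ = {B, C, D, F, G}.
The closure contains neither all of R1 = {A, B, F, G} nor all of R2 = {C, D, E, F, G}, so the common attributes are not a superkey of either fragment. The join is lossy.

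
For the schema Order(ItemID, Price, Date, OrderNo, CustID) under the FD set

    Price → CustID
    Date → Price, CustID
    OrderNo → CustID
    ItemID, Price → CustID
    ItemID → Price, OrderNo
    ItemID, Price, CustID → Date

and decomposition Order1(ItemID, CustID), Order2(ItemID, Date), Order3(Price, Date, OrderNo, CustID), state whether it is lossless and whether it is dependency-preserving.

lossy and not dependency-preserving

Lossless test (chase): Rows 2 and 3 agree on Date; apply Date→Price, CustID and equate their Price, CustID entries. Rows 1 and 2 agree on ItemID; apply ItemID→Price, OrderNo and equate their Price, OrderNo entries. Rows 1 and 2 agree on ItemID, Price, CustID; apply ItemID, Price, CustID→Date and equate their Date entries. No row becomes fully distinguished — the join is lossy.
Dependency preservation: the restricted closure of {ItemID} across the fragments never reaches {Price, OrderNo}, so ItemID → Price, OrderNo cannot be enforced without a join — not preserved.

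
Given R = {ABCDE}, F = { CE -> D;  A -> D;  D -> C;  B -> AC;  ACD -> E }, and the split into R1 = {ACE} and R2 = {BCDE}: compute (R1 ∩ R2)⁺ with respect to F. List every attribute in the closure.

R1 ∩ R2 = {CE}.
CE → D applies, adding D
Closure: {CDE}.

CDE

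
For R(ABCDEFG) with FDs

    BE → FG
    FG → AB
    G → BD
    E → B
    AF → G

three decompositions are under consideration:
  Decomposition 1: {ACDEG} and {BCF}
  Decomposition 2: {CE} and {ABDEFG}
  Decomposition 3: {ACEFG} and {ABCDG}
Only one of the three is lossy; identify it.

Decomposition 1

Decomposition 1: common = {C}, closure = {C} → lossy.
Decomposition 2: common = {E}, closure = {ABDEFG} → lossless.
Decomposition 3: common = {ACG}, closure = {ABCDG} → lossless.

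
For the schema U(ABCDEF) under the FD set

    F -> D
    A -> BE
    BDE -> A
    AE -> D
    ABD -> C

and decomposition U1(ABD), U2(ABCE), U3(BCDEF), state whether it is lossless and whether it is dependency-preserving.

lossless but not dependency-preserving

Lossless test (chase): Rows 1 and 2 agree on A; apply A→BE and equate their BE entries. Rows 1 and 3 agree on BDE; apply BDE→A and equate their A entries. Rows 1 and 2 agree on AE; apply AE→D and equate their D entries. Rows 1 and 2 agree on ABD; apply ABD→C and equate their C entries. Row 3 is now all distinguished symbols — the join is lossless.
Dependency preservation: the restricted closure of {BDE} across the fragments never reaches {A}, so BDE → A cannot be enforced without a join — not preserved.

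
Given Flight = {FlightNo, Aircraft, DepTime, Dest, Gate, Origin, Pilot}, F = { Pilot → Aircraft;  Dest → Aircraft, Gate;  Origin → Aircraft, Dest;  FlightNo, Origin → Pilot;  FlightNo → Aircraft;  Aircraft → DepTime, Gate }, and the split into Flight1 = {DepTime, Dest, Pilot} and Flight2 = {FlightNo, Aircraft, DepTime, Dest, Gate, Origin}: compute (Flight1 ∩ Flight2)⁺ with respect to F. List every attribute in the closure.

Aircraft, DepTime, Dest, Gate

Flight1 ∩ Flight2 = {DepTime, Dest}.
Dest → Aircraft, Gate applies, adding Aircraft, Gate
Closure: {Aircraft, DepTime, Dest, Gate}.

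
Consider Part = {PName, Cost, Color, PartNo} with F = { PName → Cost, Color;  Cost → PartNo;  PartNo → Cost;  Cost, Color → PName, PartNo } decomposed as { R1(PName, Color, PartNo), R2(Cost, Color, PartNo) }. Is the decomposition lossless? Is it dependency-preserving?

Lossless test: (Color, PartNo)⁺ = {PName, Cost, Color, PartNo}, which contains all of one fragment — lossless.
Dependency preservation: PName → Cost, Color; Cost, Color → PName, PartNo are not contained in any single fragment, but the restricted closure of each left-hand side across the fragments still reaches the right-hand side; the remaining FDs each lie inside some fragment. All dependencies are preserved.

lossless and dependency-preserving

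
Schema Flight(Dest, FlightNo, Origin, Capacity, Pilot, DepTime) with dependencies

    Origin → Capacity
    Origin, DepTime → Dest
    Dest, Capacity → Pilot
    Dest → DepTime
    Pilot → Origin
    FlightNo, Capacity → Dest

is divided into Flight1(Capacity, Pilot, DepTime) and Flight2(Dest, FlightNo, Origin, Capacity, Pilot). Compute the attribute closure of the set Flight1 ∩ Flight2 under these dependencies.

Flight1 ∩ Flight2 = {Capacity, Pilot}.
Pilot → Origin applies, adding Origin
Closure: {Origin, Capacity, Pilot}.

Origin, Capacity, Pilot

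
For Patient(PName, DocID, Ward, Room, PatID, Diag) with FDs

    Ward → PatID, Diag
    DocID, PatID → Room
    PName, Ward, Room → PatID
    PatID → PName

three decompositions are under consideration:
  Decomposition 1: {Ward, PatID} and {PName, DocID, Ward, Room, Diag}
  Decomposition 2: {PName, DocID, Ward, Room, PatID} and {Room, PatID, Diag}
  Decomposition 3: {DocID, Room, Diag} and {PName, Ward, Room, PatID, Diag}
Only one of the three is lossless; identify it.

Decomposition 1: common = {Ward}, closure = {PName, Ward, PatID, Diag} → lossless.
Decomposition 2: common = {Room, PatID}, closure = {PName, Room, PatID} → lossy.
Decomposition 3: common = {Room, Diag}, closure = {Room, Diag} → lossy.

Decomposition 1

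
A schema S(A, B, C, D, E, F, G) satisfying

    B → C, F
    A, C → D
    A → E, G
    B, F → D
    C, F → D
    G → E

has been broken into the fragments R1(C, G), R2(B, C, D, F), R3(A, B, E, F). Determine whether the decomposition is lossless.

No

Chase test. Columns are A, B, C, D, E, F, G; row i has aⱼ where attribute j ∈ Ri, else bᵢⱼ.
Initial tableau (one row per fragment):
  row 1: b11 b12 a3 b14 b15 b16 a7
  row 2: b21 a2 a3 a4 b25 a6 b27
  row 3: a1 a2 b33 b34 a5 a6 b37
Rows 2 and 3 agree on B; apply B→C, F and equate their C, F entries.
Rows 2 and 3 agree on B, F; apply B, F→D and equate their D entries.
No row becomes fully distinguished — the join is lossy.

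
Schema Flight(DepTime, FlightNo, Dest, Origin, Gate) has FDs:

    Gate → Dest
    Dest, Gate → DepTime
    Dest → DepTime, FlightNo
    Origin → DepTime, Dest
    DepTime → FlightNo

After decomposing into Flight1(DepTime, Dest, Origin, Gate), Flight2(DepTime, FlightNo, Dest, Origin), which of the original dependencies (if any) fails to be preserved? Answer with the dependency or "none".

none

Gate → Dest lies within Flight1.
Dest, Gate → DepTime lies within Flight1.
Dest → DepTime, FlightNo lies within Flight2.
Origin → DepTime, Dest lies within Flight1.
DepTime → FlightNo lies within Flight2.
Every dependency is enforceable on the fragments, so the decomposition is dependency-preserving.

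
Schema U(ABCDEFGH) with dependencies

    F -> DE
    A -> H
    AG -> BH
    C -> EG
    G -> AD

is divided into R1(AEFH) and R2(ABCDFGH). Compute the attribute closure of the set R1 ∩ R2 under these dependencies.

R1 ∩ R2 = {AFH}.
F → DE applies, adding DE
Closure: {ADEFH}.

ADEFH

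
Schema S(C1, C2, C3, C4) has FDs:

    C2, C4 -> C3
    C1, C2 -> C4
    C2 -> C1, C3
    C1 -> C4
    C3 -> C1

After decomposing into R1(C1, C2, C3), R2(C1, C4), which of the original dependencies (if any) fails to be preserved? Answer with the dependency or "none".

C2, C4 → C3: restricted closure across fragments reaches C3.
C1, C2 → C4: restricted closure across fragments reaches C4.
C2 → C1, C3 lies within R1.
C1 → C4 lies within R2.
C3 → C1 lies within R1.
Every dependency is enforceable on the fragments, so the decomposition is dependency-preserving.

none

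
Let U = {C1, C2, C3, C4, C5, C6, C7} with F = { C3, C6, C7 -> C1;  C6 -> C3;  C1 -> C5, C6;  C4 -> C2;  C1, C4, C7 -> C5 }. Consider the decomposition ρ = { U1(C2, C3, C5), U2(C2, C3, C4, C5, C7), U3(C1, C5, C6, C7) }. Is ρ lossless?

Chase test. Columns are C1, C2, C3, C4, C5, C6, C7; row i has aⱼ where attribute j ∈ Ui, else bᵢⱼ.
Initial tableau (one row per fragment):
  row 1: b11 a2 a3 b14 a5 b16 b17
  row 2: b21 a2 a3 a4 a5 b26 a7
  row 3: a1 b32 b33 b34 a5 a6 a7
No row becomes fully distinguished — the join is lossy.

No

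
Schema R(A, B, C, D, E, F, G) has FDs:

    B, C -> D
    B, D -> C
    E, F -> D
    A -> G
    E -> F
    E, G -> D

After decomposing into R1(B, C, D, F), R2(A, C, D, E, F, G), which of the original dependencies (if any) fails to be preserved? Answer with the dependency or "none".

B, C → D lies within R1.
B, D → C lies within R1.
E, F → D lies within R2.
A → G lies within R2.
E → F lies within R2.
E, G → D lies within R2.
Every dependency is enforceable on the fragments, so the decomposition is dependency-preserving.

none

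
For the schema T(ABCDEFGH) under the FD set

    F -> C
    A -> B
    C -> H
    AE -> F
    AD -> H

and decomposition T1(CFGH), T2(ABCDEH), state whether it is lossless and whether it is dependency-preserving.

Lossless test: (CH)⁺ = {CH}, which is a superkey of neither fragment — lossy.
Dependency preservation: the restricted closure of {AE} across the fragments never reaches {F}, so AE → F cannot be enforced without a join — not preserved.

lossy and not dependency-preserving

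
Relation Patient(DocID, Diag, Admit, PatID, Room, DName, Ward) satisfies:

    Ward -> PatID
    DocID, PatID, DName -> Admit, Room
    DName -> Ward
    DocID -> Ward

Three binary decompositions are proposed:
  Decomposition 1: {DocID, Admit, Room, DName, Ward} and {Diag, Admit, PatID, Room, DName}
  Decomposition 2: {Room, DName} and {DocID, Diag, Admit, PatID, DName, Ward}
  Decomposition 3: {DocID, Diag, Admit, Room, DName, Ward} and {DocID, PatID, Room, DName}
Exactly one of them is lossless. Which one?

Decomposition 3

Decomposition 1: common = {Admit, Room, DName}, closure = {Admit, PatID, Room, DName, Ward} → lossy.
Decomposition 2: common = {DName}, closure = {PatID, DName, Ward} → lossy.
Decomposition 3: common = {DocID, Room, DName}, closure = {DocID, Admit, PatID, Room, DName, Ward} → lossless.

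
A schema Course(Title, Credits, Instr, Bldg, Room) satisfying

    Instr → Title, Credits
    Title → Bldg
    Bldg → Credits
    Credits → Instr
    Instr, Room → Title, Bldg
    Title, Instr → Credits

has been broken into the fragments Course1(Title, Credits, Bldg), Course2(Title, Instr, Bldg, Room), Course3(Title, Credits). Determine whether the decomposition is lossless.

Yes

Chase test. Columns are Title, Credits, Instr, Bldg, Room; row i has aⱼ where attribute j ∈ Coursei, else bᵢⱼ.
Initial tableau (one row per fragment):
  row 1: a1 a2 b13 a4 b15
  row 2: a1 b22 a3 a4 a5
  row 3: a1 a2 b33 b34 b35
Rows 1 and 3 agree on Title; apply Title→Bldg and equate their Bldg entries.
Rows 1 and 2 agree on Bldg; apply Bldg→Credits and equate their Credits entries.
Rows 1 and 2 agree on Credits; apply Credits→Instr and equate their Instr entries.
Rows 1 and 3 agree on Credits; apply Credits→Instr and equate their Instr entries.
Row 2 is now all distinguished symbols — the join is lossless.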